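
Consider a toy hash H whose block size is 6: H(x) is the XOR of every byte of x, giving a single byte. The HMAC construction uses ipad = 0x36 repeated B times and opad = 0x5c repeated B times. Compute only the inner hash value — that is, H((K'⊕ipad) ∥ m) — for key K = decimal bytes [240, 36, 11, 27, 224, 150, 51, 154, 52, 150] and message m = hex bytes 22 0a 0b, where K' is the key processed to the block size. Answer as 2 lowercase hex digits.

9a

Key decimal bytes [240, 36, 11, 27, 224, 150, 51, 154, 52, 150] = f0 24 0b 1b e0 96 33 9a 34 96 is 10 bytes > B = 6, so hash it first: H(key) = b9, then zero-pad to 6 bytes: K' = b9 00 00 00 00 00.
K' ⊕ ipad = 8f 36 36 36 36 36.
Inner input = 8f 36 36 36 36 36 ∥ 22 0a 0b.
Inner hash: XOR 8f⊕36⊕36⊕36⊕36⊕36⊕22⊕0a⊕0b = 9a.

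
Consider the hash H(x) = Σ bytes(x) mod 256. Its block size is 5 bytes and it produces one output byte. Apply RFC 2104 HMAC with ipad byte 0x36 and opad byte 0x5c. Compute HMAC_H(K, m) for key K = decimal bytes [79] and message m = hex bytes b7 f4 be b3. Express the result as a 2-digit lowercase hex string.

Key decimal bytes [79] = 4f is 1 byte ≤ B = 5; zero-pad to 5 bytes: K' = 4f 00 00 00 00.
K' ⊕ ipad = 79 36 36 36 36.  K' ⊕ opad = 13 5c 5c 5c 5c.
Inner input = (K'⊕ipad) ∥ m = 79 36 36 36 36 ∥ b7 f4 be b3.
Inner hash: sum = 121+54+54+54+54+183+244+190+179 = 1133; mod 256 = 109 → 6d.
Outer input = (K'⊕opad) ∥ inner = 13 5c 5c 5c 5c ∥ 6d.
Outer hash (tag): sum = 19+92+92+92+92+109 = 496; mod 256 = 240 → f0.

f0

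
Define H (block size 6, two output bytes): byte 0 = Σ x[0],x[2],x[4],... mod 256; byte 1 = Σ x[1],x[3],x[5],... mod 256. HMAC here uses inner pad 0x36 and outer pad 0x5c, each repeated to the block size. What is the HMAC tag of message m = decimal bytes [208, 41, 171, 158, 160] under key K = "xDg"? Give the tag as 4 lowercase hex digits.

ab75

Key "xDg" = 78 44 67 is 3 bytes ≤ B = 6; zero-pad to 6 bytes: K' = 78 44 67 00 00 00.
K' ⊕ ipad = 4e 72 51 36 36 36.  K' ⊕ opad = 24 18 3b 5c 5c 5c.
Inner input = (K'⊕ipad) ∥ m = 4e 72 51 36 36 36 ∥ d0 29 ab 9e a0.
Inner hash: even-index sum = 752 mod 256 = 240; odd-index sum = 421 mod 256 = 165 → f0 a5.
Outer input = (K'⊕opad) ∥ inner = 24 18 3b 5c 5c 5c ∥ f0 a5.
Outer hash (tag): even-index sum = 427 mod 256 = 171; odd-index sum = 373 mod 256 = 117 → ab 75.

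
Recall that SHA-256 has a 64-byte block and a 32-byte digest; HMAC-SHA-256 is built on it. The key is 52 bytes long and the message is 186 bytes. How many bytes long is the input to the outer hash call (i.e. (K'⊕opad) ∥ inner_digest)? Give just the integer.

96

Key is 52 ≤ 64 bytes, zero-padded: |K'| = 64.
Outer input = (K'⊕opad) ∥ H(inner) → 64 + 32 = 96 bytes.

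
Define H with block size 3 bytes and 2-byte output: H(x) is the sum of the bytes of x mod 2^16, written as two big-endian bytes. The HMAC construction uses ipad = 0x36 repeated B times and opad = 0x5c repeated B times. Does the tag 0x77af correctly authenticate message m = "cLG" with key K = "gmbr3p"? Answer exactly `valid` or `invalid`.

invalid

Key "gmbr3p" = 67 6d 62 72 33 70 is 6 bytes > B = 3, so hash it first: H(key) = 02 4b, then zero-pad to 3 bytes: K' = 02 4b 00.
K' ⊕ ipad = 34 7d 36; K' ⊕ opad = 5e 17 5c.
Inner hash: sum = 52+125+54+99+76+71 = 477 → 01 dd.
Outer hash (recomputed tag): sum = 94+23+92+1+221 = 431 → 01 af.
Recomputed tag = 01af; claimed = 77af → mismatch.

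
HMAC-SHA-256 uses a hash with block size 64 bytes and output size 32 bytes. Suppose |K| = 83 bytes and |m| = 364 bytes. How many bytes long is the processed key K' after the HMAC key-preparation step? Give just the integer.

64

Key is 83 > 64 bytes, so it is hashed to 32 bytes then zero-padded to 64: |K'| = 64.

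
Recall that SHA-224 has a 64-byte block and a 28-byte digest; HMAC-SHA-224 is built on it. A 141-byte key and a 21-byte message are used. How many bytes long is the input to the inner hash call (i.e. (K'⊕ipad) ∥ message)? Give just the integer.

Key is 141 > 64 bytes, so it is hashed to 28 bytes then zero-padded to 64: |K'| = 64.
Inner input = (K'⊕ipad) ∥ m → 64 + 21 = 85 bytes.

85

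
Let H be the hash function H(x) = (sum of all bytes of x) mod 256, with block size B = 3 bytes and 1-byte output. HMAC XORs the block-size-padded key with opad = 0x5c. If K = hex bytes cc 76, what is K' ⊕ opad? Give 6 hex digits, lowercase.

Key hex bytes cc 76 is 2 bytes ≤ B = 3; zero-pad to 3 bytes: K' = cc 76 00.
XOR each byte with 0x5c: cc⊕5c=90, 76⊕5c=2a, 00⊕5c=5c.

902a5c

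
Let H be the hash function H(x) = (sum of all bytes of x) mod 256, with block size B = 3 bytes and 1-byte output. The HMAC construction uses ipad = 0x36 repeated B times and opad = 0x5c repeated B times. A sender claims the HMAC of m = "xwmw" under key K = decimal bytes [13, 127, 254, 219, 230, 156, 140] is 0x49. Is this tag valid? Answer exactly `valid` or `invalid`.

invalid

Key decimal bytes [13, 127, 254, 219, 230, 156, 140] = 0d 7f fe db e6 9c 8c is 7 bytes > B = 3, so hash it first: H(key) = 73, then zero-pad to 3 bytes: K' = 73 00 00.
K' ⊕ ipad = 45 36 36; K' ⊕ opad = 2f 5c 5c.
Inner hash: sum = 69+54+54+120+119+109+119 = 644; mod 256 = 132 → 84.
Outer hash (recomputed tag): sum = 47+92+92+132 = 363; mod 256 = 107 → 6b.
Recomputed tag = 6b; claimed = 49 → mismatch.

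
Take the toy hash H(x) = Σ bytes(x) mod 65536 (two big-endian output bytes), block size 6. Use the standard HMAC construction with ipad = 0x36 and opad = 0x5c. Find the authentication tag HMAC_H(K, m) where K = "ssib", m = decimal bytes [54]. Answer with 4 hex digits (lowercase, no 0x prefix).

0269

Key "ssib" = 73 73 69 62 is 4 bytes ≤ B = 6; zero-pad to 6 bytes: K' = 73 73 69 62 00 00.
K' ⊕ ipad = 45 45 5f 54 36 36.  K' ⊕ opad = 2f 2f 35 3e 5c 5c.
Inner input = (K'⊕ipad) ∥ m = 45 45 5f 54 36 36 ∥ 36.
Inner hash: sum = 69+69+95+84+54+54+54 = 479 → 01 df.
Outer input = (K'⊕opad) ∥ inner = 2f 2f 35 3e 5c 5c ∥ 01 df.
Outer hash (tag): sum = 47+47+53+62+92+92+1+223 = 617 → 02 69.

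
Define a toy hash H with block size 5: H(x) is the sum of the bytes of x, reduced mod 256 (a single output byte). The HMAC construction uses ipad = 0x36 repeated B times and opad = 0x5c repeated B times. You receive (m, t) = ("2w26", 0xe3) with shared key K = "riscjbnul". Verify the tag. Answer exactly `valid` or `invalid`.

valid

Key "riscjbnul" = 72 69 73 63 6a 62 6e 75 6c is 9 bytes > B = 5, so hash it first: H(key) = cc, then zero-pad to 5 bytes: K' = cc 00 00 00 00.
K' ⊕ ipad = fa 36 36 36 36; K' ⊕ opad = 90 5c 5c 5c 5c.
Inner hash: sum = 250+54+54+54+54+50+119+50+54 = 739; mod 256 = 227 → e3.
Outer hash (recomputed tag): sum = 144+92+92+92+92+227 = 739; mod 256 = 227 → e3.
Recomputed tag = e3; claimed = e3 → match.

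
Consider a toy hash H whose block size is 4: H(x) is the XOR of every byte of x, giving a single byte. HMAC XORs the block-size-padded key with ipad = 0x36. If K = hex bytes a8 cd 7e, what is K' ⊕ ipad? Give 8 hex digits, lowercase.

Key hex bytes a8 cd 7e is 3 bytes ≤ B = 4; zero-pad to 4 bytes: K' = a8 cd 7e 00.
XOR each byte with 0x36: a8⊕36=9e, cd⊕36=fb, 7e⊕36=48, 00⊕36=36.

9efb4836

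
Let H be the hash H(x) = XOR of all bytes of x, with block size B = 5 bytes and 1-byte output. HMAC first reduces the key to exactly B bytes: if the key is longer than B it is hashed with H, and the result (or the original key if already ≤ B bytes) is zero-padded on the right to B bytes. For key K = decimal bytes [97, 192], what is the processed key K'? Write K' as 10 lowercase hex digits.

61c0000000

Key decimal bytes [97, 192] = 61 c0 is 2 bytes ≤ B = 5; zero-pad to 5 bytes: K' = 61 c0 00 00 00.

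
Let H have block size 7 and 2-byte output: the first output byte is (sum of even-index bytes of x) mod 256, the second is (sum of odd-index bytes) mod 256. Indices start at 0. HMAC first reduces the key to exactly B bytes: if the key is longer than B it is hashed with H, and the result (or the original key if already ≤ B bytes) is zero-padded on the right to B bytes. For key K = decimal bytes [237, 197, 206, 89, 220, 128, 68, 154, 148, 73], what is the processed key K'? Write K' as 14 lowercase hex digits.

|K| = 10 > B = 7, so first hash the key.
H(K): even-index sum = 879 mod 256 = 111; odd-index sum = 641 mod 256 = 129 → 6f 81.
Zero-pad H(K) = 6f 81 to 7 bytes: K' = 6f 81 00 00 00 00 00.

6f810000000000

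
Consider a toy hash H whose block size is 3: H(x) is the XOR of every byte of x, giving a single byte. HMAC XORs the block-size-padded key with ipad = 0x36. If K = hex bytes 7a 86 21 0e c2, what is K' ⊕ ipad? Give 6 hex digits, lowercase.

Key hex bytes 7a 86 21 0e c2 is 5 bytes > B = 3, so hash it first: H(key) = 11, then zero-pad to 3 bytes: K' = 11 00 00.
XOR each byte with 0x36: 11⊕36=27, 00⊕36=36, 00⊕36=36.

273636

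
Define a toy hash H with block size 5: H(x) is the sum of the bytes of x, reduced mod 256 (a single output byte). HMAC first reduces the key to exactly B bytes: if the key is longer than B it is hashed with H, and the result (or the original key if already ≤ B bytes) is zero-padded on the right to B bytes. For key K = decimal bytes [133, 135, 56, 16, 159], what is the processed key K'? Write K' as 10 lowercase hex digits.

858738109f

Key decimal bytes [133, 135, 56, 16, 159] = 85 87 38 10 9f is exactly B = 5 bytes: K' = 85 87 38 10 9f.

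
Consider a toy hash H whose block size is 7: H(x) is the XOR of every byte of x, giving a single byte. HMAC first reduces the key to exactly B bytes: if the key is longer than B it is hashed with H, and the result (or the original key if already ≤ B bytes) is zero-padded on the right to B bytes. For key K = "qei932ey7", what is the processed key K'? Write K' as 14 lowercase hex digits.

|K| = 9 > B = 7, so first hash the key.
H(K): XOR 71⊕65⊕69⊕39⊕33⊕32⊕65⊕79⊕37 = 6e.
Zero-pad H(K) = 6e to 7 bytes: K' = 6e 00 00 00 00 00 00.

6e000000000000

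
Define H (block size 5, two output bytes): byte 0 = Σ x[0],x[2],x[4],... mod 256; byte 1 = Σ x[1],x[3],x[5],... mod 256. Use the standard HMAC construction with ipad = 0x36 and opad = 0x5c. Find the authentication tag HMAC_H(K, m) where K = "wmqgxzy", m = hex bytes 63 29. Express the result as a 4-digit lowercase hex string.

4ef2

Key "wmqgxzy" = 77 6d 71 67 78 7a 79 is 7 bytes > B = 5, so hash it first: H(key) = d9 4e, then zero-pad to 5 bytes: K' = d9 4e 00 00 00.
K' ⊕ ipad = ef 78 36 36 36.  K' ⊕ opad = 85 12 5c 5c 5c.
Inner input = (K'⊕ipad) ∥ m = ef 78 36 36 36 ∥ 63 29.
Inner hash: even-index sum = 388 mod 256 = 132; odd-index sum = 273 mod 256 = 17 → 84 11.
Outer input = (K'⊕opad) ∥ inner = 85 12 5c 5c 5c ∥ 84 11.
Outer hash (tag): even-index sum = 334 mod 256 = 78; odd-index sum = 242 mod 256 = 242 → 4e f2.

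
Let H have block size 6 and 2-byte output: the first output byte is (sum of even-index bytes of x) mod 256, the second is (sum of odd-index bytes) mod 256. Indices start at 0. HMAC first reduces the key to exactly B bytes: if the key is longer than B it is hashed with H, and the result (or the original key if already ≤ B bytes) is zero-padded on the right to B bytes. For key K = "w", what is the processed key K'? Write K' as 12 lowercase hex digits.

Key "w" = 77 is 1 byte ≤ B = 6; zero-pad to 6 bytes: K' = 77 00 00 00 00 00.

770000000000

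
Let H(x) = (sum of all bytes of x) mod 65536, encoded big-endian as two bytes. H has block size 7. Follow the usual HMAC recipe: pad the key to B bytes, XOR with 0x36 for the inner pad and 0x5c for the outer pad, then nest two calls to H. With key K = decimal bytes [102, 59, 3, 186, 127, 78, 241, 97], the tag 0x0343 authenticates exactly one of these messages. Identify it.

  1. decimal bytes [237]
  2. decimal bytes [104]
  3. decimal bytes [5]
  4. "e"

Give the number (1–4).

2

Key decimal bytes [102, 59, 3, 186, 127, 78, 241, 97] = 66 3b 03 ba 7f 4e f1 61 is 8 bytes > B = 7, so hash it first: H(key) = 03 7d, then zero-pad to 7 bytes: K' = 03 7d 00 00 00 00 00.
K' ⊕ ipad = 35 4b 36 36 36 36 36; K' ⊕ opad = 5f 21 5c 5c 5c 5c 5c.
m1: inner = H(35 4b 36 36 36 36 36 ed) = 02 7b; tag = H(5f 21 5c 5c 5c 5c 5c 02 7b) = 02c9
m2: inner = H(35 4b 36 36 36 36 36 68) = 01 f6; tag = H(5f 21 5c 5c 5c 5c 5c 01 f6) = 0343 ← matches
m3: inner = H(35 4b 36 36 36 36 36 05) = 01 93; tag = H(5f 21 5c 5c 5c 5c 5c 01 93) = 02e0
m4: inner = H(35 4b 36 36 36 36 36 65) = 01 f3; tag = H(5f 21 5c 5c 5c 5c 5c 01 f3) = 0340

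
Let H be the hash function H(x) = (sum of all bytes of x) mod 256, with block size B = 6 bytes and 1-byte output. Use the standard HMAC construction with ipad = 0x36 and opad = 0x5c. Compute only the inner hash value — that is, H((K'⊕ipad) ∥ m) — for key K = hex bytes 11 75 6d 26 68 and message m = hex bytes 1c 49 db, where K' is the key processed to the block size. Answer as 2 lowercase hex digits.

Key hex bytes 11 75 6d 26 68 is 5 bytes ≤ B = 6; zero-pad to 6 bytes: K' = 11 75 6d 26 68 00.
K' ⊕ ipad = 27 43 5b 10 5e 36.
Inner input = 27 43 5b 10 5e 36 ∥ 1c 49 db.
Inner hash: sum = 39+67+91+16+94+54+28+73+219 = 681; mod 256 = 169 → a9.

a9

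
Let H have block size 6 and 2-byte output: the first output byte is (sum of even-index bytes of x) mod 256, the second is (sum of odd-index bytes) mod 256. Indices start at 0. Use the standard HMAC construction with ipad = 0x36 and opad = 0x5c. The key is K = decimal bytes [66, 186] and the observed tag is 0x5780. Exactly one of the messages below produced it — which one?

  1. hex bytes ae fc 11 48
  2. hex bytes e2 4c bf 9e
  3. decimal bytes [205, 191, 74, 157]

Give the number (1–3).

2

Key decimal bytes [66, 186] = 42 ba is 2 bytes ≤ B = 6; zero-pad to 6 bytes: K' = 42 ba 00 00 00 00.
K' ⊕ ipad = 74 8c 36 36 36 36; K' ⊕ opad = 1e e6 5c 5c 5c 5c.
m1: inner = H(74 8c 36 36 36 36 ae fc 11 48) = 9f 3c; tag = H(1e e6 5c 5c 5c 5c 9f 3c) = 75da
m2: inner = H(74 8c 36 36 36 36 e2 4c bf 9e) = 81 e2; tag = H(1e e6 5c 5c 5c 5c 81 e2) = 5780 ← matches
m3: inner = H(74 8c 36 36 36 36 cd bf 4a 9d) = f7 54; tag = H(1e e6 5c 5c 5c 5c f7 54) = cdf2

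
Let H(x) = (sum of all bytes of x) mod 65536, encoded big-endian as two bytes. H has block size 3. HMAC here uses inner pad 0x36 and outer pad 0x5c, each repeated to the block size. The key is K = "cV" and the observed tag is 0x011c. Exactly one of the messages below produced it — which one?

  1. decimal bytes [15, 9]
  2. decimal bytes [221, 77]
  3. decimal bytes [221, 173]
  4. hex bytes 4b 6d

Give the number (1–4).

3

Key "cV" = 63 56 is 2 bytes ≤ B = 3; zero-pad to 3 bytes: K' = 63 56 00.
K' ⊕ ipad = 55 60 36; K' ⊕ opad = 3f 0a 5c.
m1: inner = H(55 60 36 0f 09) = 01 03; tag = H(3f 0a 5c 01 03) = 00a9
m2: inner = H(55 60 36 dd 4d) = 02 15; tag = H(3f 0a 5c 02 15) = 00bc
m3: inner = H(55 60 36 dd ad) = 02 75; tag = H(3f 0a 5c 02 75) = 011c ← matches
m4: inner = H(55 60 36 4b 6d) = 01 a3; tag = H(3f 0a 5c 01 a3) = 0149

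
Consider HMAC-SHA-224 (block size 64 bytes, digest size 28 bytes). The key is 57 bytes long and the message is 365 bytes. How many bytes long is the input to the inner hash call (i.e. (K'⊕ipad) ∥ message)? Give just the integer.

429

Key is 57 ≤ 64 bytes, zero-padded: |K'| = 64.
Inner input = (K'⊕ipad) ∥ m → 64 + 365 = 429 bytes.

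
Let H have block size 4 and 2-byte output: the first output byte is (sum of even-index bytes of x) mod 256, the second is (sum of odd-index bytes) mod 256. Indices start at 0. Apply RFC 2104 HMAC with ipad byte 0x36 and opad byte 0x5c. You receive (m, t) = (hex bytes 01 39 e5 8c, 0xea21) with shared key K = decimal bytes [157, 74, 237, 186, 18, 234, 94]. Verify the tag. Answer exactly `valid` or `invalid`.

Key decimal bytes [157, 74, 237, 186, 18, 234, 94] = 9d 4a ed ba 12 ea 5e is 7 bytes > B = 4, so hash it first: H(key) = fa ee, then zero-pad to 4 bytes: K' = fa ee 00 00.
K' ⊕ ipad = cc d8 36 36; K' ⊕ opad = a6 b2 5c 5c.
Inner hash: even-index sum = 488 mod 256 = 232; odd-index sum = 467 mod 256 = 211 → e8 d3.
Outer hash (recomputed tag): even-index sum = 490 mod 256 = 234; odd-index sum = 481 mod 256 = 225 → ea e1.
Recomputed tag = eae1; claimed = ea21 → mismatch.

invalid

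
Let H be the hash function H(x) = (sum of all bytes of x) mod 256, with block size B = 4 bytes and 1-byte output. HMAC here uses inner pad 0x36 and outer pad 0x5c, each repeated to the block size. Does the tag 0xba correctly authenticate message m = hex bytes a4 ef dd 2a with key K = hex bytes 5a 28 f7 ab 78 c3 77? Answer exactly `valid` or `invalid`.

Key hex bytes 5a 28 f7 ab 78 c3 77 is 7 bytes > B = 4, so hash it first: H(key) = d6, then zero-pad to 4 bytes: K' = d6 00 00 00.
K' ⊕ ipad = e0 36 36 36; K' ⊕ opad = 8a 5c 5c 5c.
Inner hash: sum = 224+54+54+54+164+239+221+42 = 1052; mod 256 = 28 → 1c.
Outer hash (recomputed tag): sum = 138+92+92+92+28 = 442; mod 256 = 186 → ba.
Recomputed tag = ba; claimed = ba → match.

valid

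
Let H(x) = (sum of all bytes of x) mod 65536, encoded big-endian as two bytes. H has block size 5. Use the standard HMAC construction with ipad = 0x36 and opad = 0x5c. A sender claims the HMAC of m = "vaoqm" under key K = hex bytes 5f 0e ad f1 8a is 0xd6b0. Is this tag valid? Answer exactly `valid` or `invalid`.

Key hex bytes 5f 0e ad f1 8a is exactly B = 5 bytes: K' = 5f 0e ad f1 8a.
K' ⊕ ipad = 69 38 9b c7 bc; K' ⊕ opad = 03 52 f1 ad d6.
Inner hash: sum = 105+56+155+199+188+118+97+111+113+109 = 1251 → 04 e3.
Outer hash (recomputed tag): sum = 3+82+241+173+214+4+227 = 944 → 03 b0.
Recomputed tag = 03b0; claimed = d6b0 → mismatch.

invalid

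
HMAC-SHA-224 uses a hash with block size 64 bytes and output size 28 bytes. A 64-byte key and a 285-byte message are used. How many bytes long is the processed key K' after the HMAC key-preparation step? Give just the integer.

64

Key is 64 ≤ 64 bytes, zero-padded: |K'| = 64.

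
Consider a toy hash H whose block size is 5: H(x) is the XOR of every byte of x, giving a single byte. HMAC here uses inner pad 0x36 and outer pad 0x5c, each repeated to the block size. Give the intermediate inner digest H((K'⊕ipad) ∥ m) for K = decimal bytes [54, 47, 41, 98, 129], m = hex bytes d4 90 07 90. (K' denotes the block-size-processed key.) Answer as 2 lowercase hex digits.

36

Key decimal bytes [54, 47, 41, 98, 129] = 36 2f 29 62 81 is exactly B = 5 bytes: K' = 36 2f 29 62 81.
K' ⊕ ipad = 00 19 1f 54 b7.
Inner input = 00 19 1f 54 b7 ∥ d4 90 07 90.
Inner hash: XOR 00⊕19⊕1f⊕54⊕b7⊕d4⊕90⊕07⊕90 = 36.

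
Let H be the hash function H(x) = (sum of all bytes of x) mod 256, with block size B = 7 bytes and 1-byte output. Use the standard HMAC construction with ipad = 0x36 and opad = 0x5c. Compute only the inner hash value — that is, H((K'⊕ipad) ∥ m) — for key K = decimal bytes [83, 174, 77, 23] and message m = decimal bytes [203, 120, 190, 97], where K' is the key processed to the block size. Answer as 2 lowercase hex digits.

9d

Key decimal bytes [83, 174, 77, 23] = 53 ae 4d 17 is 4 bytes ≤ B = 7; zero-pad to 7 bytes: K' = 53 ae 4d 17 00 00 00.
K' ⊕ ipad = 65 98 7b 21 36 36 36.
Inner input = 65 98 7b 21 36 36 36 ∥ cb 78 be 61.
Inner hash: sum = 101+152+123+33+54+54+54+203+120+190+97 = 1181; mod 256 = 157 → 9d.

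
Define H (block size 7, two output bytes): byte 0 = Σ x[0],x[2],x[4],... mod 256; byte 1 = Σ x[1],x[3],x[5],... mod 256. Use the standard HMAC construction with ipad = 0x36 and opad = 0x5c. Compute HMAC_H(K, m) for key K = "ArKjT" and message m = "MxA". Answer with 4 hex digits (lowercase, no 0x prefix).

fcc4

Key "ArKjT" = 41 72 4b 6a 54 is 5 bytes ≤ B = 7; zero-pad to 7 bytes: K' = 41 72 4b 6a 54 00 00.
K' ⊕ ipad = 77 44 7d 5c 62 36 36.  K' ⊕ opad = 1d 2e 17 36 08 5c 5c.
Inner input = (K'⊕ipad) ∥ m = 77 44 7d 5c 62 36 36 ∥ 4d 78 41.
Inner hash: even-index sum = 516 mod 256 = 4; odd-index sum = 356 mod 256 = 100 → 04 64.
Outer input = (K'⊕opad) ∥ inner = 1d 2e 17 36 08 5c 5c ∥ 04 64.
Outer hash (tag): even-index sum = 252 mod 256 = 252; odd-index sum = 196 mod 256 = 196 → fc c4.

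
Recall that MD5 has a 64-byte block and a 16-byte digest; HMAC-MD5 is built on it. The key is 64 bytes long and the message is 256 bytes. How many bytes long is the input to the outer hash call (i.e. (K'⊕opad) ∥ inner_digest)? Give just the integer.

Key is 64 ≤ 64 bytes, zero-padded: |K'| = 64.
Outer input = (K'⊕opad) ∥ H(inner) → 64 + 16 = 80 bytes.

80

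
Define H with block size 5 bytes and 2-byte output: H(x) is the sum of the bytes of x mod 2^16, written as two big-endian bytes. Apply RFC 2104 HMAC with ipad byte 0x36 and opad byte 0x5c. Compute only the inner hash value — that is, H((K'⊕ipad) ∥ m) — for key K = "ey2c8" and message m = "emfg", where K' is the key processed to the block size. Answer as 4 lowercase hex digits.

Key "ey2c8" = 65 79 32 63 38 is exactly B = 5 bytes: K' = 65 79 32 63 38.
K' ⊕ ipad = 53 4f 04 55 0e.
Inner input = 53 4f 04 55 0e ∥ 65 6d 66 67.
Inner hash: sum = 83+79+4+85+14+101+109+102+103 = 680 → 02 a8.

02a8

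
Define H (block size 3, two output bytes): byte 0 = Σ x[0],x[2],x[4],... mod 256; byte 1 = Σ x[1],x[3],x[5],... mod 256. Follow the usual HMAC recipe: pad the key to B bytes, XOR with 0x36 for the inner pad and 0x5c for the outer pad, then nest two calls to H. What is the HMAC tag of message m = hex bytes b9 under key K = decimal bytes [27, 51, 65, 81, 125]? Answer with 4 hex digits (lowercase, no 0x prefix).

4cfd

Key decimal bytes [27, 51, 65, 81, 125] = 1b 33 41 51 7d is 5 bytes > B = 3, so hash it first: H(key) = d9 84, then zero-pad to 3 bytes: K' = d9 84 00.
K' ⊕ ipad = ef b2 36.  K' ⊕ opad = 85 d8 5c.
Inner input = (K'⊕ipad) ∥ m = ef b2 36 ∥ b9.
Inner hash: even-index sum = 293 mod 256 = 37; odd-index sum = 363 mod 256 = 107 → 25 6b.
Outer input = (K'⊕opad) ∥ inner = 85 d8 5c ∥ 25 6b.
Outer hash (tag): even-index sum = 332 mod 256 = 76; odd-index sum = 253 mod 256 = 253 → 4c fd.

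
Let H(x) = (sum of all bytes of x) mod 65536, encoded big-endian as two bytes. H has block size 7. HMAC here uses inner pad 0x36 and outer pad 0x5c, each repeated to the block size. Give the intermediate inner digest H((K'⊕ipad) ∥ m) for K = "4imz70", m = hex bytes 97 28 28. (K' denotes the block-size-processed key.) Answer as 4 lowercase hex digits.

Key "4imz70" = 34 69 6d 7a 37 30 is 6 bytes ≤ B = 7; zero-pad to 7 bytes: K' = 34 69 6d 7a 37 30 00.
K' ⊕ ipad = 02 5f 5b 4c 01 06 36.
Inner input = 02 5f 5b 4c 01 06 36 ∥ 97 28 28.
Inner hash: sum = 2+95+91+76+1+6+54+151+40+40 = 556 → 02 2c.

022c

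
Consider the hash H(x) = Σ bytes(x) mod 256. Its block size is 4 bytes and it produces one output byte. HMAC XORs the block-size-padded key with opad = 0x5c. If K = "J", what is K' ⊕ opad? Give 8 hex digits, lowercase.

165c5c5c

Key "J" = 4a is 1 byte ≤ B = 4; zero-pad to 4 bytes: K' = 4a 00 00 00.
XOR each byte with 0x5c: 4a⊕5c=16, 00⊕5c=5c, 00⊕5c=5c, 00⊕5c=5c.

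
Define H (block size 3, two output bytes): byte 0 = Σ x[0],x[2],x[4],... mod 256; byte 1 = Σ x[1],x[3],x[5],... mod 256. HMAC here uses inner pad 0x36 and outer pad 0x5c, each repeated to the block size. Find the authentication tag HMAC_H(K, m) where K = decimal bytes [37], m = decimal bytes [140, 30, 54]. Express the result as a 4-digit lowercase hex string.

Key decimal bytes [37] = 25 is 1 byte ≤ B = 3; zero-pad to 3 bytes: K' = 25 00 00.
K' ⊕ ipad = 13 36 36.  K' ⊕ opad = 79 5c 5c.
Inner input = (K'⊕ipad) ∥ m = 13 36 36 ∥ 8c 1e 36.
Inner hash: even-index sum = 103 mod 256 = 103; odd-index sum = 248 mod 256 = 248 → 67 f8.
Outer input = (K'⊕opad) ∥ inner = 79 5c 5c ∥ 67 f8.
Outer hash (tag): even-index sum = 461 mod 256 = 205; odd-index sum = 195 mod 256 = 195 → cd c3.

cdc3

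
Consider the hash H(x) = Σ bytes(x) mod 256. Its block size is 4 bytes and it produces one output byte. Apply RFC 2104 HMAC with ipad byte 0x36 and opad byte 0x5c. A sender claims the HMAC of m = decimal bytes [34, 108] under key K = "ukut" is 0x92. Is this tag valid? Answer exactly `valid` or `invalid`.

invalid

Key "ukut" = 75 6b 75 74 is exactly B = 4 bytes: K' = 75 6b 75 74.
K' ⊕ ipad = 43 5d 43 42; K' ⊕ opad = 29 37 29 28.
Inner hash: sum = 67+93+67+66+34+108 = 435; mod 256 = 179 → b3.
Outer hash (recomputed tag): sum = 41+55+41+40+179 = 356; mod 256 = 100 → 64.
Recomputed tag = 64; claimed = 92 → mismatch.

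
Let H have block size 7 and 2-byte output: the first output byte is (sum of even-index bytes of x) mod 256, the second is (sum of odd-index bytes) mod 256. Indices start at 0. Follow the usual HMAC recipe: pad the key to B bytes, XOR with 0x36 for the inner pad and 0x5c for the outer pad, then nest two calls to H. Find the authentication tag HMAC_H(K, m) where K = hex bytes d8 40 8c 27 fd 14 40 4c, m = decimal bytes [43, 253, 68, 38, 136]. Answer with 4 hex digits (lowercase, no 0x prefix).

65af

Key hex bytes d8 40 8c 27 fd 14 40 4c is 8 bytes > B = 7, so hash it first: H(key) = a1 c7, then zero-pad to 7 bytes: K' = a1 c7 00 00 00 00 00.
K' ⊕ ipad = 97 f1 36 36 36 36 36.  K' ⊕ opad = fd 9b 5c 5c 5c 5c 5c.
Inner input = (K'⊕ipad) ∥ m = 97 f1 36 36 36 36 36 ∥ 2b fd 44 26 88.
Inner hash: even-index sum = 604 mod 256 = 92; odd-index sum = 596 mod 256 = 84 → 5c 54.
Outer input = (K'⊕opad) ∥ inner = fd 9b 5c 5c 5c 5c 5c ∥ 5c 54.
Outer hash (tag): even-index sum = 613 mod 256 = 101; odd-index sum = 431 mod 256 = 175 → 65 af.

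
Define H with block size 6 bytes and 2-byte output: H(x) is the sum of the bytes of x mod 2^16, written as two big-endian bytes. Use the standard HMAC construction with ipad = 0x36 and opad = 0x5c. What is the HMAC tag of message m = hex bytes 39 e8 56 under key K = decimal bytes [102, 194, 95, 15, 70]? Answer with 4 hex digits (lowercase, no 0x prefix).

01ab

Key decimal bytes [102, 194, 95, 15, 70] = 66 c2 5f 0f 46 is 5 bytes ≤ B = 6; zero-pad to 6 bytes: K' = 66 c2 5f 0f 46 00.
K' ⊕ ipad = 50 f4 69 39 70 36.  K' ⊕ opad = 3a 9e 03 53 1a 5c.
Inner input = (K'⊕ipad) ∥ m = 50 f4 69 39 70 36 ∥ 39 e8 56.
Inner hash: sum = 80+244+105+57+112+54+57+232+86 = 1027 → 04 03.
Outer input = (K'⊕opad) ∥ inner = 3a 9e 03 53 1a 5c ∥ 04 03.
Outer hash (tag): sum = 58+158+3+83+26+92+4+3 = 427 → 01 ab.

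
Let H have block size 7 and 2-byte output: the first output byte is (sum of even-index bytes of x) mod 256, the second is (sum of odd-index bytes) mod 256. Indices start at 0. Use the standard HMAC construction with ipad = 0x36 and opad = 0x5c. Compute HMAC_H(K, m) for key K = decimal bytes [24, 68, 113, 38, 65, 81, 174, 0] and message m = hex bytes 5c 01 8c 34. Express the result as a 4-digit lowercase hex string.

Key decimal bytes [24, 68, 113, 38, 65, 81, 174, 0] = 18 44 71 26 41 51 ae 00 is 8 bytes > B = 7, so hash it first: H(key) = 78 bb, then zero-pad to 7 bytes: K' = 78 bb 00 00 00 00 00.
K' ⊕ ipad = 4e 8d 36 36 36 36 36.  K' ⊕ opad = 24 e7 5c 5c 5c 5c 5c.
Inner input = (K'⊕ipad) ∥ m = 4e 8d 36 36 36 36 36 ∥ 5c 01 8c 34.
Inner hash: even-index sum = 293 mod 256 = 37; odd-index sum = 481 mod 256 = 225 → 25 e1.
Outer input = (K'⊕opad) ∥ inner = 24 e7 5c 5c 5c 5c 5c ∥ 25 e1.
Outer hash (tag): even-index sum = 537 mod 256 = 25; odd-index sum = 452 mod 256 = 196 → 19 c4.

19c4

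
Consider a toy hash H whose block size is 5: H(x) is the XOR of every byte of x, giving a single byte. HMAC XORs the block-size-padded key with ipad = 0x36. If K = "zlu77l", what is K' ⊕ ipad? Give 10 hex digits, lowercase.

Key "zlu77l" = 7a 6c 75 37 37 6c is 6 bytes > B = 5, so hash it first: H(key) = 0f, then zero-pad to 5 bytes: K' = 0f 00 00 00 00.
XOR each byte with 0x36: 0f⊕36=39, 00⊕36=36, 00⊕36=36, 00⊕36=36, 00⊕36=36.

3936363636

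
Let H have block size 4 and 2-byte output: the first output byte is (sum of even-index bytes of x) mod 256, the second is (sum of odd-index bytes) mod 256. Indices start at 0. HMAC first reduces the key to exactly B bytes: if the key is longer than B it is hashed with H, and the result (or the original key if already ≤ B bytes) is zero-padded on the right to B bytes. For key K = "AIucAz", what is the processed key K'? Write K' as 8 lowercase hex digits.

|K| = 6 > B = 4, so first hash the key.
H(K): even-index sum = 247 mod 256 = 247; odd-index sum = 294 mod 256 = 38 → f7 26.
Zero-pad H(K) = f7 26 to 4 bytes: K' = f7 26 00 00.

f7260000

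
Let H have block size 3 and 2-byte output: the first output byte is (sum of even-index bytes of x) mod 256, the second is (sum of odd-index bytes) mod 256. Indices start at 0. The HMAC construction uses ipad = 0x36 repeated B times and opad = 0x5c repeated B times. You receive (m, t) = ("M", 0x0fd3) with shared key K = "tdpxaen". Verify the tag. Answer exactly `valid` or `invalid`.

Key "tdpxaen" = 74 64 70 78 61 65 6e is 7 bytes > B = 3, so hash it first: H(key) = b3 41, then zero-pad to 3 bytes: K' = b3 41 00.
K' ⊕ ipad = 85 77 36; K' ⊕ opad = ef 1d 5c.
Inner hash: even-index sum = 187 mod 256 = 187; odd-index sum = 196 mod 256 = 196 → bb c4.
Outer hash (recomputed tag): even-index sum = 527 mod 256 = 15; odd-index sum = 216 mod 256 = 216 → 0f d8.
Recomputed tag = 0fd8; claimed = 0fd3 → mismatch.

invalid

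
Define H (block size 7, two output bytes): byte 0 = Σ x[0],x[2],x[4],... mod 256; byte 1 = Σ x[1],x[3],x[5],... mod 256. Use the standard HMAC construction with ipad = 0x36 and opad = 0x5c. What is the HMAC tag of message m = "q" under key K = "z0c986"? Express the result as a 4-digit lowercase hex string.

ab20

Key "z0c986" = 7a 30 63 39 38 36 is 6 bytes ≤ B = 7; zero-pad to 7 bytes: K' = 7a 30 63 39 38 36 00.
K' ⊕ ipad = 4c 06 55 0f 0e 00 36.  K' ⊕ opad = 26 6c 3f 65 64 6a 5c.
Inner input = (K'⊕ipad) ∥ m = 4c 06 55 0f 0e 00 36 ∥ 71.
Inner hash: even-index sum = 229 mod 256 = 229; odd-index sum = 134 mod 256 = 134 → e5 86.
Outer input = (K'⊕opad) ∥ inner = 26 6c 3f 65 64 6a 5c ∥ e5 86.
Outer hash (tag): even-index sum = 427 mod 256 = 171; odd-index sum = 544 mod 256 = 32 → ab 20.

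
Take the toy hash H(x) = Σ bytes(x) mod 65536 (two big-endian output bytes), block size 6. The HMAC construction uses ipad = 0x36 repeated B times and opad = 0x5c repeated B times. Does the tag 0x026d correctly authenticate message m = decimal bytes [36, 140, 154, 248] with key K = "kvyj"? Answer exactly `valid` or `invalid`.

valid

Key "kvyj" = 6b 76 79 6a is 4 bytes ≤ B = 6; zero-pad to 6 bytes: K' = 6b 76 79 6a 00 00.
K' ⊕ ipad = 5d 40 4f 5c 36 36; K' ⊕ opad = 37 2a 25 36 5c 5c.
Inner hash: sum = 93+64+79+92+54+54+36+140+154+248 = 1014 → 03 f6.
Outer hash (recomputed tag): sum = 55+42+37+54+92+92+3+246 = 621 → 02 6d.
Recomputed tag = 026d; claimed = 026d → match.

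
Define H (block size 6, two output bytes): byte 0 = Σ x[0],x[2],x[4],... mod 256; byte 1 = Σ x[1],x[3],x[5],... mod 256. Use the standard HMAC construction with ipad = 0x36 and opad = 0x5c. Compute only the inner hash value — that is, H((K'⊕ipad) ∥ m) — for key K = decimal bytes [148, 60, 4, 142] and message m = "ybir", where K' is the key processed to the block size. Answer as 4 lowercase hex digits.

eccc

Key decimal bytes [148, 60, 4, 142] = 94 3c 04 8e is 4 bytes ≤ B = 6; zero-pad to 6 bytes: K' = 94 3c 04 8e 00 00.
K' ⊕ ipad = a2 0a 32 b8 36 36.
Inner input = a2 0a 32 b8 36 36 ∥ 79 62 69 72.
Inner hash: even-index sum = 492 mod 256 = 236; odd-index sum = 460 mod 256 = 204 → ec cc.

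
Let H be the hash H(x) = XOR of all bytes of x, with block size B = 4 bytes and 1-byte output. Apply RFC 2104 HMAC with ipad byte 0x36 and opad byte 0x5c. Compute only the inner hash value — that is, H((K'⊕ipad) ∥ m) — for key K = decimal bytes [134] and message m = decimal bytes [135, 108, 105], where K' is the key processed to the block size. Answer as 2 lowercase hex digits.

04

Key decimal bytes [134] = 86 is 1 byte ≤ B = 4; zero-pad to 4 bytes: K' = 86 00 00 00.
K' ⊕ ipad = b0 36 36 36.
Inner input = b0 36 36 36 ∥ 87 6c 69.
Inner hash: XOR b0⊕36⊕36⊕36⊕87⊕6c⊕69 = 04.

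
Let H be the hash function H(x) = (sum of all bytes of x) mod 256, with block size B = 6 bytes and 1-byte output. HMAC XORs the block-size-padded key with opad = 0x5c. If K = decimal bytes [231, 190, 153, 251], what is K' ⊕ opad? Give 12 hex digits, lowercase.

bbe2c5a75c5c

Key decimal bytes [231, 190, 153, 251] = e7 be 99 fb is 4 bytes ≤ B = 6; zero-pad to 6 bytes: K' = e7 be 99 fb 00 00.
XOR each byte with 0x5c: e7⊕5c=bb, be⊕5c=e2, 99⊕5c=c5, fb⊕5c=a7, 00⊕5c=5c, 00⊕5c=5c.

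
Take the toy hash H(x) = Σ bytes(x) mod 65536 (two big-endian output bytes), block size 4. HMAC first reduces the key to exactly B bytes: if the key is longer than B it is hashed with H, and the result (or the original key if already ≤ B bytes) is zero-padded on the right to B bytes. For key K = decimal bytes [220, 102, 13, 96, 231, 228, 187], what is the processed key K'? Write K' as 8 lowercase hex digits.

|K| = 7 > B = 4, so first hash the key.
H(K): sum = 220+102+13+96+231+228+187 = 1077 → 04 35.
Zero-pad H(K) = 04 35 to 4 bytes: K' = 04 35 00 00.

04350000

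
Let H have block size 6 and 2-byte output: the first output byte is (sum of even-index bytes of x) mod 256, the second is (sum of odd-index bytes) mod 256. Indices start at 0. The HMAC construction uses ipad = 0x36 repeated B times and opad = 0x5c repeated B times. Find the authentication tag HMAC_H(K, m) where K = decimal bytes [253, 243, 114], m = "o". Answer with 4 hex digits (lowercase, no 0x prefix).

df98

Key decimal bytes [253, 243, 114] = fd f3 72 is 3 bytes ≤ B = 6; zero-pad to 6 bytes: K' = fd f3 72 00 00 00.
K' ⊕ ipad = cb c5 44 36 36 36.  K' ⊕ opad = a1 af 2e 5c 5c 5c.
Inner input = (K'⊕ipad) ∥ m = cb c5 44 36 36 36 ∥ 6f.
Inner hash: even-index sum = 436 mod 256 = 180; odd-index sum = 305 mod 256 = 49 → b4 31.
Outer input = (K'⊕opad) ∥ inner = a1 af 2e 5c 5c 5c ∥ b4 31.
Outer hash (tag): even-index sum = 479 mod 256 = 223; odd-index sum = 408 mod 256 = 152 → df 98.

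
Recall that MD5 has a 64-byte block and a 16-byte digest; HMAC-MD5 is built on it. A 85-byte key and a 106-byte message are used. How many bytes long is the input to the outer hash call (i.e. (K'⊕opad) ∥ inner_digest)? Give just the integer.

80

Key is 85 > 64 bytes, so it is hashed to 16 bytes then zero-padded to 64: |K'| = 64.
Outer input = (K'⊕opad) ∥ H(inner) → 64 + 16 = 80 bytes.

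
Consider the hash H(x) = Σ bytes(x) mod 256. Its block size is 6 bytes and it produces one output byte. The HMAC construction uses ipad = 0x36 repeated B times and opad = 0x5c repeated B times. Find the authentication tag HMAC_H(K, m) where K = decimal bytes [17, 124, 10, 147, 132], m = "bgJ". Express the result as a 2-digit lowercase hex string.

Key decimal bytes [17, 124, 10, 147, 132] = 11 7c 0a 93 84 is 5 bytes ≤ B = 6; zero-pad to 6 bytes: K' = 11 7c 0a 93 84 00.
K' ⊕ ipad = 27 4a 3c a5 b2 36.  K' ⊕ opad = 4d 20 56 cf d8 5c.
Inner input = (K'⊕ipad) ∥ m = 27 4a 3c a5 b2 36 ∥ 62 67 4a.
Inner hash: sum = 39+74+60+165+178+54+98+103+74 = 845; mod 256 = 77 → 4d.
Outer input = (K'⊕opad) ∥ inner = 4d 20 56 cf d8 5c ∥ 4d.
Outer hash (tag): sum = 77+32+86+207+216+92+77 = 787; mod 256 = 19 → 13.

13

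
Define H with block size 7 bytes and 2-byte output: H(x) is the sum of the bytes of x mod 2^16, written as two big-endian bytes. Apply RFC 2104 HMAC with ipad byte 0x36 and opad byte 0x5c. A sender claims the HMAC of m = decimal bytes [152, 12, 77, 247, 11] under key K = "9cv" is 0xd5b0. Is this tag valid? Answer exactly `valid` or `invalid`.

Key "9cv" = 39 63 76 is 3 bytes ≤ B = 7; zero-pad to 7 bytes: K' = 39 63 76 00 00 00 00.
K' ⊕ ipad = 0f 55 40 36 36 36 36; K' ⊕ opad = 65 3f 2a 5c 5c 5c 5c.
Inner hash: sum = 15+85+64+54+54+54+54+152+12+77+247+11 = 879 → 03 6f.
Outer hash (recomputed tag): sum = 101+63+42+92+92+92+92+3+111 = 688 → 02 b0.
Recomputed tag = 02b0; claimed = d5b0 → mismatch.

invalid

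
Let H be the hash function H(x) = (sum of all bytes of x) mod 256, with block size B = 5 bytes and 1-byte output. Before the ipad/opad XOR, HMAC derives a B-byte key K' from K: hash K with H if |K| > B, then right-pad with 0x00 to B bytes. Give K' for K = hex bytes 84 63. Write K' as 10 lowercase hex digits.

Key hex bytes 84 63 is 2 bytes ≤ B = 5; zero-pad to 5 bytes: K' = 84 63 00 00 00.

8463000000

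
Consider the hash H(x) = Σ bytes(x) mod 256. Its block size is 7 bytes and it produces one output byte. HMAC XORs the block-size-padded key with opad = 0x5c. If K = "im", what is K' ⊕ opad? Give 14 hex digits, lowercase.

Key "im" = 69 6d is 2 bytes ≤ B = 7; zero-pad to 7 bytes: K' = 69 6d 00 00 00 00 00.
XOR each byte with 0x5c: 69⊕5c=35, 6d⊕5c=31, 00⊕5c=5c, 00⊕5c=5c, 00⊕5c=5c, 00⊕5c=5c, 00⊕5c=5c.

35315c5c5c5c5c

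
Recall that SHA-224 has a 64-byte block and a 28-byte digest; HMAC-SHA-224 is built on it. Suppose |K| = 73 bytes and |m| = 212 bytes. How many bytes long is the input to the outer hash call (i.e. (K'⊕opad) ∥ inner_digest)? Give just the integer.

92

Key is 73 > 64 bytes, so it is hashed to 28 bytes then zero-padded to 64: |K'| = 64.
Outer input = (K'⊕opad) ∥ H(inner) → 64 + 28 = 92 bytes.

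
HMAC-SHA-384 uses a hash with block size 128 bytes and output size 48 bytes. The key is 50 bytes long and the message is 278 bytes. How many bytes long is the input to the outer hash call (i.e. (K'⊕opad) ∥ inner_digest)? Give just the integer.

176

Key is 50 ≤ 128 bytes, zero-padded: |K'| = 128.
Outer input = (K'⊕opad) ∥ H(inner) → 128 + 48 = 176 bytes.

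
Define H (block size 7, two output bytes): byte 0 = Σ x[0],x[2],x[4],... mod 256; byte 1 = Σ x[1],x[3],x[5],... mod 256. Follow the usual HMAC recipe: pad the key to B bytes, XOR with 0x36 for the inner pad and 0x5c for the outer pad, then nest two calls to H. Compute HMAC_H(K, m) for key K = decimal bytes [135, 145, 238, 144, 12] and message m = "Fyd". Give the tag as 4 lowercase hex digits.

6667

Key decimal bytes [135, 145, 238, 144, 12] = 87 91 ee 90 0c is 5 bytes ≤ B = 7; zero-pad to 7 bytes: K' = 87 91 ee 90 0c 00 00.
K' ⊕ ipad = b1 a7 d8 a6 3a 36 36.  K' ⊕ opad = db cd b2 cc 50 5c 5c.
Inner input = (K'⊕ipad) ∥ m = b1 a7 d8 a6 3a 36 36 ∥ 46 79 64.
Inner hash: even-index sum = 626 mod 256 = 114; odd-index sum = 557 mod 256 = 45 → 72 2d.
Outer input = (K'⊕opad) ∥ inner = db cd b2 cc 50 5c 5c ∥ 72 2d.
Outer hash (tag): even-index sum = 614 mod 256 = 102; odd-index sum = 615 mod 256 = 103 → 66 67.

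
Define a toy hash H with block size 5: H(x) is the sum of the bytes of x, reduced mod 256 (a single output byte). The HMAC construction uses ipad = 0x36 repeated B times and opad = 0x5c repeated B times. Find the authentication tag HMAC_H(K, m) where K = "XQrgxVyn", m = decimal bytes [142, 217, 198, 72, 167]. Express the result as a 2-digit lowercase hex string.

d0

Key "XQrgxVyn" = 58 51 72 67 78 56 79 6e is 8 bytes > B = 5, so hash it first: H(key) = 37, then zero-pad to 5 bytes: K' = 37 00 00 00 00.
K' ⊕ ipad = 01 36 36 36 36.  K' ⊕ opad = 6b 5c 5c 5c 5c.
Inner input = (K'⊕ipad) ∥ m = 01 36 36 36 36 ∥ 8e d9 c6 48 a7.
Inner hash: sum = 1+54+54+54+54+142+217+198+72+167 = 1013; mod 256 = 245 → f5.
Outer input = (K'⊕opad) ∥ inner = 6b 5c 5c 5c 5c ∥ f5.
Outer hash (tag): sum = 107+92+92+92+92+245 = 720; mod 256 = 208 → d0.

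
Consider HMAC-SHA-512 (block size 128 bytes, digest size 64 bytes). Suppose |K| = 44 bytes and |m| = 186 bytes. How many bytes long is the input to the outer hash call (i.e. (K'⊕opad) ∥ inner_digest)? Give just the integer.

Key is 44 ≤ 128 bytes, zero-padded: |K'| = 128.
Outer input = (K'⊕opad) ∥ H(inner) → 128 + 64 = 192 bytes.

192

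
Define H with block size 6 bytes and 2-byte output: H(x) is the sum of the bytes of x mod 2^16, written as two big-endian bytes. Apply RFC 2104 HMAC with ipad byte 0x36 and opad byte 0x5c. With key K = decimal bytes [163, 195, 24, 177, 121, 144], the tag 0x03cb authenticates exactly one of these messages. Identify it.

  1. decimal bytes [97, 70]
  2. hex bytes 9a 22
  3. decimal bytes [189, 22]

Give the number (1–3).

Key decimal bytes [163, 195, 24, 177, 121, 144] = a3 c3 18 b1 79 90 is exactly B = 6 bytes: K' = a3 c3 18 b1 79 90.
K' ⊕ ipad = 95 f5 2e 87 4f a6; K' ⊕ opad = ff 9f 44 ed 25 cc.
m1: inner = H(95 f5 2e 87 4f a6 61 46) = 03 db; tag = H(ff 9f 44 ed 25 cc 03 db) = 049e
m2: inner = H(95 f5 2e 87 4f a6 9a 22) = 03 f0; tag = H(ff 9f 44 ed 25 cc 03 f0) = 04b3
m3: inner = H(95 f5 2e 87 4f a6 bd 16) = 04 07; tag = H(ff 9f 44 ed 25 cc 04 07) = 03cb ← matches

3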